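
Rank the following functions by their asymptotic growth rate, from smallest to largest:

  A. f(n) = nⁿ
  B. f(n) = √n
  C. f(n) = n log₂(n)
B < C < A

Comparing growth rates:
B = √n is O(√n)
C = n log₂(n) is O(n log n)
A = nⁿ is O(nⁿ)

Therefore, the order from slowest to fastest is: B < C < A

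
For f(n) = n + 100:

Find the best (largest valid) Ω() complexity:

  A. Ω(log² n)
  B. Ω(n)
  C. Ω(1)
B

f(n) = n + 100 is Ω(n).
All listed options are valid Big-Ω bounds (lower bounds),
but Ω(n) is the tightest (largest valid bound).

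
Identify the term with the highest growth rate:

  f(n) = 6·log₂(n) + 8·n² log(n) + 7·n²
8·n² log(n)

Looking at each term:
  - 6·log₂(n) is O(log n)
  - 8·n² log(n) is O(n² log n)
  - 7·n² is O(n²)

The term 8·n² log(n) (O(n² log n)) grows fastest and dominates all others.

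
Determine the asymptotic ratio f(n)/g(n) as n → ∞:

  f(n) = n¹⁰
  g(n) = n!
0

Since n¹⁰ (O(n¹⁰)) grows slower than n! (O(n!)),
the ratio f(n)/g(n) → 0 as n → ∞.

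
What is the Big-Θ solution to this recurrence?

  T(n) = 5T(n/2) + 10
Θ(n^log₂(5))

Master Theorem: a = 5, b = 2, f(n) = 10.
Compute the critical exponent d = log₂(5) = 2.322.
Compare f(n) = Θ(1) against n^d:
  k = 0 < d = 2.322, so f(n) = O(n^(d-ε)) — Case 1.
  The recursion cost dominates: T(n) = Θ(n^d) = Θ(n^log₂(5)).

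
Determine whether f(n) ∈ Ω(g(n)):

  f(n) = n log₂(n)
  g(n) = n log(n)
True

f(n) = n log₂(n) and g(n) = n log(n) are both O(n log n).
Big-Ω permits equal growth rates (f ≥ c·g for some c > 0), so f(n) = Ω(g(n)) is true.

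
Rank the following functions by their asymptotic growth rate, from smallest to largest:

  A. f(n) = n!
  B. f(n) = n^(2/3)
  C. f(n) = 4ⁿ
B < C < A

Comparing growth rates:
B = n^(2/3) is O(n^(2/3))
C = 4ⁿ is O(4ⁿ)
A = n! is O(n!)

Therefore, the order from slowest to fastest is: B < C < A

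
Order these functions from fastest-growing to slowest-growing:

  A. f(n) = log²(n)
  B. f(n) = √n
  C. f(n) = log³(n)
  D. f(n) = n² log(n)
D > B > C > A

Comparing growth rates:
D = n² log(n) is O(n² log n)
B = √n is O(√n)
C = log³(n) is O(log³ n)
A = log²(n) is O(log² n)

Therefore, the order from fastest to slowest is: D > B > C > A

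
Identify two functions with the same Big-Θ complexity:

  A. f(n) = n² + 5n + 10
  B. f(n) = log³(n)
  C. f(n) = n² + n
A and C

Examining each function:
  A. n² + 5n + 10 is O(n²)
  B. log³(n) is O(log³ n)
  C. n² + n is O(n²)

Functions A and C both have the same complexity class.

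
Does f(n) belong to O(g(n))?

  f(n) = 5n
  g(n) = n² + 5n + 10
True

f(n) = 5n is O(n), and g(n) = n² + 5n + 10 is O(n²).
Since O(n) ⊆ O(n²) (f grows no faster than g), f(n) = O(g(n)) is true.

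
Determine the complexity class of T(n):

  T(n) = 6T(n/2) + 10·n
Θ(n^log₂(6))

Master Theorem: a = 6, b = 2, f(n) = 10·n.
Compute the critical exponent d = log₂(6) = 2.585.
Compare f(n) = Θ(n) against n^d:
  k = 1 < d = 2.585, so f(n) = O(n^(d-ε)) — Case 1.
  The recursion cost dominates: T(n) = Θ(n^d) = Θ(n^log₂(6)).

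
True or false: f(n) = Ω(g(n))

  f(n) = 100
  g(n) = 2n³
False

f(n) = 100 is O(1), and g(n) = 2n³ is O(n³).
Since O(1) grows slower than O(n³), f(n) = Ω(g(n)) is false.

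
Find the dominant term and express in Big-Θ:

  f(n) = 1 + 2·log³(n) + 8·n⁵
Θ(n⁵)

Order the terms by growth rate: 1 ≺ 2·log³(n) ≺ 8·n⁵.
The fastest-growing term 8·n⁵ dominates as n → ∞; dropping its constant factor gives Θ(n⁵).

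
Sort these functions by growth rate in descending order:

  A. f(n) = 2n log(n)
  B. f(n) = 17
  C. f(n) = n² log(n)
C > A > B

Comparing growth rates:
C = n² log(n) is O(n² log n)
A = 2n log(n) is O(n log n)
B = 17 is O(1)

Therefore, the order from fastest to slowest is: C > A > B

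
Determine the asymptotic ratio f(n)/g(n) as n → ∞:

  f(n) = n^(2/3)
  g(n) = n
0

Since n^(2/3) (O(n^(2/3))) grows slower than n (O(n)),
the ratio f(n)/g(n) → 0 as n → ∞.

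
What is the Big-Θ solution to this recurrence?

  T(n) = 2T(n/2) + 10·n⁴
Θ(n⁴)

Master Theorem: a = 2, b = 2, f(n) = 10·n⁴.
Compute the critical exponent d = log₂(2) = 1.
Compare f(n) = Θ(n⁴) against n^d:
  k = 4 > d = 1, so f(n) = Ω(n^(d+ε)) — Case 3.
  Regularity: a·(n/b)^4/n^4 = a/b^4 = 2/16 < 1 ✓.
  The top-level work dominates: T(n) = Θ(f(n)) = Θ(n⁴).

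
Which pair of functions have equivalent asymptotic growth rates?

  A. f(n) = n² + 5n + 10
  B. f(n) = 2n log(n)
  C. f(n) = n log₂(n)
B and C

Examining each function:
  A. n² + 5n + 10 is O(n²)
  B. 2n log(n) is O(n log n)
  C. n log₂(n) is O(n log n)

Functions B and C both have the same complexity class.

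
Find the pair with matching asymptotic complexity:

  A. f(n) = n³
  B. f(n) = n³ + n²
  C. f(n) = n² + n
A and B

Examining each function:
  A. n³ is O(n³)
  B. n³ + n² is O(n³)
  C. n² + n is O(n²)

Functions A and B both have the same complexity class.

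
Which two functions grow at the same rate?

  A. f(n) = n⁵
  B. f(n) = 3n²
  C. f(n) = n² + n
B and C

Examining each function:
  A. n⁵ is O(n⁵)
  B. 3n² is O(n²)
  C. n² + n is O(n²)

Functions B and C both have the same complexity class.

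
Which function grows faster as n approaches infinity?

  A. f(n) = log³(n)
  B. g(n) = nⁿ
B

f(n) = log³(n) is O(log³ n), while g(n) = nⁿ is O(nⁿ).
Since O(nⁿ) grows faster than O(log³ n), g(n) dominates.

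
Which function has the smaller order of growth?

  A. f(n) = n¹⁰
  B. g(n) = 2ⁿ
A

f(n) = n¹⁰ is O(n¹⁰), while g(n) = 2ⁿ is O(2ⁿ).
Since O(n¹⁰) grows slower than O(2ⁿ), f(n) is dominated.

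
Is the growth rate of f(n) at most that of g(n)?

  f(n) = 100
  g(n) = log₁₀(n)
True

f(n) = 100 is O(1), and g(n) = log₁₀(n) is O(log n).
Since O(1) ⊆ O(log n) (f grows no faster than g), f(n) = O(g(n)) is true.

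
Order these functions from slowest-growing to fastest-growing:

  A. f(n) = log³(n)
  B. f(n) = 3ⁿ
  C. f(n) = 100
C < A < B

Comparing growth rates:
C = 100 is O(1)
A = log³(n) is O(log³ n)
B = 3ⁿ is O(3ⁿ)

Therefore, the order from slowest to fastest is: C < A < B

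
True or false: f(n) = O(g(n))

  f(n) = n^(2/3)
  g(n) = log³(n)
False

f(n) = n^(2/3) is O(n^(2/3)), and g(n) = log³(n) is O(log³ n).
Since O(n^(2/3)) grows faster than O(log³ n), f(n) = O(g(n)) is false.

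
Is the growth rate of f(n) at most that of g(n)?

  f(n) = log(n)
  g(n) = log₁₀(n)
True

f(n) = log(n) and g(n) = log₁₀(n) are both O(log n).
Big-O permits equal growth rates (f ≤ c·g for some c), so f(n) = O(g(n)) is true.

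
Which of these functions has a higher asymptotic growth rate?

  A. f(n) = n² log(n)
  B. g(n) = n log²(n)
A

f(n) = n² log(n) is O(n² log n), while g(n) = n log²(n) is O(n log² n).
Since O(n² log n) grows faster than O(n log² n), f(n) dominates.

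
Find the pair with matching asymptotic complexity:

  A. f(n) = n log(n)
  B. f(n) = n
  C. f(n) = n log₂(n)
A and C

Examining each function:
  A. n log(n) is O(n log n)
  B. n is O(n)
  C. n log₂(n) is O(n log n)

Functions A and C both have the same complexity class.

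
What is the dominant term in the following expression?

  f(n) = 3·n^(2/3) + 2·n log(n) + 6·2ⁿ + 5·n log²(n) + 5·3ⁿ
5·3ⁿ

Looking at each term:
  - 3·n^(2/3) is O(n^(2/3))
  - 2·n log(n) is O(n log n)
  - 6·2ⁿ is O(2ⁿ)
  - 5·n log²(n) is O(n log² n)
  - 5·3ⁿ is O(3ⁿ)

The term 5·3ⁿ (O(3ⁿ)) grows fastest and dominates all others.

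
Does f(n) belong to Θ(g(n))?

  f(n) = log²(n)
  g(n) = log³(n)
False

f(n) = log²(n) is O(log² n), and g(n) = log³(n) is O(log³ n).
Since they have different growth rates, f(n) = Θ(g(n)) is false.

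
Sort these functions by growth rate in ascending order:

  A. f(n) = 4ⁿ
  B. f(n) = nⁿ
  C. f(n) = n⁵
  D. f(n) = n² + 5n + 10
D < C < A < B

Comparing growth rates:
D = n² + 5n + 10 is O(n²)
C = n⁵ is O(n⁵)
A = 4ⁿ is O(4ⁿ)
B = nⁿ is O(nⁿ)

Therefore, the order from slowest to fastest is: D < C < A < B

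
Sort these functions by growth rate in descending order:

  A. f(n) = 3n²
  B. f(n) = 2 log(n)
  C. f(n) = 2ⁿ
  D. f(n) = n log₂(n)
C > A > D > B

Comparing growth rates:
C = 2ⁿ is O(2ⁿ)
A = 3n² is O(n²)
D = n log₂(n) is O(n log n)
B = 2 log(n) is O(log n)

Therefore, the order from fastest to slowest is: C > A > D > B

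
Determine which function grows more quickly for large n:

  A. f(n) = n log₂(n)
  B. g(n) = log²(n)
A

f(n) = n log₂(n) is O(n log n), while g(n) = log²(n) is O(log² n).
Since O(n log n) grows faster than O(log² n), f(n) dominates.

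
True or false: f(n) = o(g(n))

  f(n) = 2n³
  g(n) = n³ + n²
False

f(n) = 2n³ is O(n³), and g(n) = n³ + n² is O(n³).
Since they have the same growth rate, f(n) = o(g(n)) is false.
(f = o(g) requires f to grow strictly slower, not equal.)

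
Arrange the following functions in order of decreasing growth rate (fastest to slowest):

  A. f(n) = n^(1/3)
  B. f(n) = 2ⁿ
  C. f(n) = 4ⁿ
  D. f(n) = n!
D > C > B > A

Comparing growth rates:
D = n! is O(n!)
C = 4ⁿ is O(4ⁿ)
B = 2ⁿ is O(2ⁿ)
A = n^(1/3) is O(n^(1/3))

Therefore, the order from fastest to slowest is: D > C > B > A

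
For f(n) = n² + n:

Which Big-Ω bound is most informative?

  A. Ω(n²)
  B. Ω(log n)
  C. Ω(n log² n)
A

f(n) = n² + n is Ω(n²).
All listed options are valid Big-Ω bounds (lower bounds),
but Ω(n²) is the tightest (largest valid bound).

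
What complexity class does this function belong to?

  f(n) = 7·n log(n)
O(n log n)

The dominant term in 7·n log(n) is 7·n log(n), which is Θ(n log n).
Constants are absorbed, so the tightest bound is O(n log n).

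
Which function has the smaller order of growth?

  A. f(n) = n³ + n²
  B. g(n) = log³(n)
B

f(n) = n³ + n² is O(n³), while g(n) = log³(n) is O(log³ n).
Since O(log³ n) grows slower than O(n³), g(n) is dominated.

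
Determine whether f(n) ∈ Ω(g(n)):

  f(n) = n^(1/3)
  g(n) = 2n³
False

f(n) = n^(1/3) is O(n^(1/3)), and g(n) = 2n³ is O(n³).
Since O(n^(1/3)) grows slower than O(n³), f(n) = Ω(g(n)) is false.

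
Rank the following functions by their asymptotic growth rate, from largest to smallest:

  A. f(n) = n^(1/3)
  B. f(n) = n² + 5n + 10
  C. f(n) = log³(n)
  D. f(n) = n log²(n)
B > D > A > C

Comparing growth rates:
B = n² + 5n + 10 is O(n²)
D = n log²(n) is O(n log² n)
A = n^(1/3) is O(n^(1/3))
C = log³(n) is O(log³ n)

Therefore, the order from fastest to slowest is: B > D > A > C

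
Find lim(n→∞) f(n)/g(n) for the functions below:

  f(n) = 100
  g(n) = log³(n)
0

Since 100 (O(1)) grows slower than log³(n) (O(log³ n)),
the ratio f(n)/g(n) → 0 as n → ∞.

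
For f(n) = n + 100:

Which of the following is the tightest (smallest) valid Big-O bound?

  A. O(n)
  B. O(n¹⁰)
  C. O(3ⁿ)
A

f(n) = n + 100 is O(n).
All listed options are valid Big-O bounds (upper bounds),
but O(n) is the tightest (smallest valid bound).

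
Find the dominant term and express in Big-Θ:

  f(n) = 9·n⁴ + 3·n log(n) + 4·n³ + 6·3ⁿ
Θ(3ⁿ)

Order the terms by growth rate: 3·n log(n) ≺ 4·n³ ≺ 9·n⁴ ≺ 6·3ⁿ.
The fastest-growing term 6·3ⁿ dominates as n → ∞; dropping its constant factor gives Θ(3ⁿ).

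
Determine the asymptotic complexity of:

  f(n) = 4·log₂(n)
O(log n)

The dominant term in 4·log₂(n) is 4·log₂(n), which is Θ(log n).
Constants are absorbed, so the tightest bound is O(log n).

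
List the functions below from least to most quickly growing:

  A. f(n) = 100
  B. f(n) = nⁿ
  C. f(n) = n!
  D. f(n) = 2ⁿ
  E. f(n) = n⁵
A < E < D < C < B

Comparing growth rates:
A = 100 is O(1)
E = n⁵ is O(n⁵)
D = 2ⁿ is O(2ⁿ)
C = n! is O(n!)
B = nⁿ is O(nⁿ)

Therefore, the order from slowest to fastest is: A < E < D < C < B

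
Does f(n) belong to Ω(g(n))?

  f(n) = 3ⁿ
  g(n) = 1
True

f(n) = 3ⁿ is O(3ⁿ), and g(n) = 1 is O(1).
Since O(3ⁿ) grows at least as fast as O(1), f(n) = Ω(g(n)) is true.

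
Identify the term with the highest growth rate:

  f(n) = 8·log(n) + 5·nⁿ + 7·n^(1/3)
5·nⁿ

Looking at each term:
  - 8·log(n) is O(log n)
  - 5·nⁿ is O(nⁿ)
  - 7·n^(1/3) is O(n^(1/3))

The term 5·nⁿ (O(nⁿ)) grows fastest and dominates all others.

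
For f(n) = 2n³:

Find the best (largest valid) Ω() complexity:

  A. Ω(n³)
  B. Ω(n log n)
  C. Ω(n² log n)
A

f(n) = 2n³ is Ω(n³).
All listed options are valid Big-Ω bounds (lower bounds),
but Ω(n³) is the tightest (largest valid bound).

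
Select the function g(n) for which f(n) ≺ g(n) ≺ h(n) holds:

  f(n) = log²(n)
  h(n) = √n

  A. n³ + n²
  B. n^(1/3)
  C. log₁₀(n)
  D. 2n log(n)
B

We need g(n) with log²(n) = o(g(n)) and g(n) = o(√n), i.e. O(log² n) ≺ g ≺ O(√n).
Check each option:
  A. n³ + n² — O(n³) does not grow strictly slower than h(n)
  B. n^(1/3) — O(n^(1/3)) is strictly between O(log² n) and O(√n) ✓
  C. log₁₀(n) — O(log n) does not grow strictly faster than f(n)
  D. 2n log(n) — O(n log n) does not grow strictly slower than h(n)

Only option B (n^(1/3)) lies strictly between.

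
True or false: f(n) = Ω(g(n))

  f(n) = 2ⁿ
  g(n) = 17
True

f(n) = 2ⁿ is O(2ⁿ), and g(n) = 17 is O(1).
Since O(2ⁿ) grows at least as fast as O(1), f(n) = Ω(g(n)) is true.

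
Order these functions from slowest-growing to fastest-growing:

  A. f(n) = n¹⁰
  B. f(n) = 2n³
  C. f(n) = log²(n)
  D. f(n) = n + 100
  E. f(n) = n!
C < D < B < A < E

Comparing growth rates:
C = log²(n) is O(log² n)
D = n + 100 is O(n)
B = 2n³ is O(n³)
A = n¹⁰ is O(n¹⁰)
E = n! is O(n!)

Therefore, the order from slowest to fastest is: C < D < B < A < E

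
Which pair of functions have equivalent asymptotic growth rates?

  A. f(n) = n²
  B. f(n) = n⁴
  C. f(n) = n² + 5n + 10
A and C

Examining each function:
  A. n² is O(n²)
  B. n⁴ is O(n⁴)
  C. n² + 5n + 10 is O(n²)

Functions A and C both have the same complexity class.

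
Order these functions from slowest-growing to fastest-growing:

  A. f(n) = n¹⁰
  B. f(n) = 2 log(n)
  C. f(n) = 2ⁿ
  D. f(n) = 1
D < B < A < C

Comparing growth rates:
D = 1 is O(1)
B = 2 log(n) is O(log n)
A = n¹⁰ is O(n¹⁰)
C = 2ⁿ is O(2ⁿ)

Therefore, the order from slowest to fastest is: D < B < A < C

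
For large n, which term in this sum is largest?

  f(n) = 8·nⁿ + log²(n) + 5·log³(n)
8·nⁿ

Looking at each term:
  - 8·nⁿ is O(nⁿ)
  - log²(n) is O(log² n)
  - 5·log³(n) is O(log³ n)

The term 8·nⁿ (O(nⁿ)) grows fastest and dominates all others.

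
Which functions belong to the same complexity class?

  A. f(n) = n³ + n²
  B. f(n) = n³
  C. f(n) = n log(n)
A and B

Examining each function:
  A. n³ + n² is O(n³)
  B. n³ is O(n³)
  C. n log(n) is O(n log n)

Functions A and B both have the same complexity class.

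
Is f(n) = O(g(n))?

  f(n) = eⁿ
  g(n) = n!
True

f(n) = eⁿ is O(eⁿ), and g(n) = n! is O(n!).
Since O(eⁿ) ⊆ O(n!) (f grows no faster than g), f(n) = O(g(n)) is true.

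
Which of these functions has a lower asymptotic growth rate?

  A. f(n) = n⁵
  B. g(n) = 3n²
B

f(n) = n⁵ is O(n⁵), while g(n) = 3n² is O(n²).
Since O(n²) grows slower than O(n⁵), g(n) is dominated.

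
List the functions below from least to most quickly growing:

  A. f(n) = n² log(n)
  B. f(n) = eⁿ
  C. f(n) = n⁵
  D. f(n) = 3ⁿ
A < C < B < D

Comparing growth rates:
A = n² log(n) is O(n² log n)
C = n⁵ is O(n⁵)
B = eⁿ is O(eⁿ)
D = 3ⁿ is O(3ⁿ)

Therefore, the order from slowest to fastest is: A < C < B < D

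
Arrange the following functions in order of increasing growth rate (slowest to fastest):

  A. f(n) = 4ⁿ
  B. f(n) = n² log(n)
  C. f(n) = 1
C < B < A

Comparing growth rates:
C = 1 is O(1)
B = n² log(n) is O(n² log n)
A = 4ⁿ is O(4ⁿ)

Therefore, the order from slowest to fastest is: C < B < A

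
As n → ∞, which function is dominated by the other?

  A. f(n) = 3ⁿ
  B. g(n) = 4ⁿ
A

f(n) = 3ⁿ is O(3ⁿ), while g(n) = 4ⁿ is O(4ⁿ).
Since O(3ⁿ) grows slower than O(4ⁿ), f(n) is dominated.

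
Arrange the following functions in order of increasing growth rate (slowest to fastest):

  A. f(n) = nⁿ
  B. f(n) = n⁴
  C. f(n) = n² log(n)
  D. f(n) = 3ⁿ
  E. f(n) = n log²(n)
E < C < B < D < A

Comparing growth rates:
E = n log²(n) is O(n log² n)
C = n² log(n) is O(n² log n)
B = n⁴ is O(n⁴)
D = 3ⁿ is O(3ⁿ)
A = nⁿ is O(nⁿ)

Therefore, the order from slowest to fastest is: E < C < B < D < A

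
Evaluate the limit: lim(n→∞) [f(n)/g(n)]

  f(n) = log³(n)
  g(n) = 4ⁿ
0

Since log³(n) (O(log³ n)) grows slower than 4ⁿ (O(4ⁿ)),
the ratio f(n)/g(n) → 0 as n → ∞.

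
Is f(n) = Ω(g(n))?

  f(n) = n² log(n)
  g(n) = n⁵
False

f(n) = n² log(n) is O(n² log n), and g(n) = n⁵ is O(n⁵).
Since O(n² log n) grows slower than O(n⁵), f(n) = Ω(g(n)) is false.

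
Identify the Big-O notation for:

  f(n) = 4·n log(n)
O(n log n)

The dominant term in 4·n log(n) is 4·n log(n), which is Θ(n log n).
Constants are absorbed, so the tightest bound is O(n log n).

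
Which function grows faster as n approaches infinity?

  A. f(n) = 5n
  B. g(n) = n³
B

f(n) = 5n is O(n), while g(n) = n³ is O(n³).
Since O(n³) grows faster than O(n), g(n) dominates.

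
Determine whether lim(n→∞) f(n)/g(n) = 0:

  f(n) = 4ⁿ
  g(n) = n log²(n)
False

f(n) = 4ⁿ is O(4ⁿ), and g(n) = n log²(n) is O(n log² n).
Since O(4ⁿ) grows faster than or equal to O(n log² n), f(n) = o(g(n)) is false.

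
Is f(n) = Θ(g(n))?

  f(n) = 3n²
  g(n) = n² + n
True

f(n) = 3n² and g(n) = n² + n are both O(n²).
Since they have the same asymptotic growth rate, f(n) = Θ(g(n)) is true.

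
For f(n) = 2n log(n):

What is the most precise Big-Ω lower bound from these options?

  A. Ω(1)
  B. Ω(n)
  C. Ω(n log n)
C

f(n) = 2n log(n) is Ω(n log n).
All listed options are valid Big-Ω bounds (lower bounds),
but Ω(n log n) is the tightest (largest valid bound).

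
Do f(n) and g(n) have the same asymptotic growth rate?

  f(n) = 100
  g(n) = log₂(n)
False

f(n) = 100 is O(1), and g(n) = log₂(n) is O(log n).
Since they have different growth rates, f(n) = Θ(g(n)) is false.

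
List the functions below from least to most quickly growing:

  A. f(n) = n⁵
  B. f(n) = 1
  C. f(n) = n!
B < A < C

Comparing growth rates:
B = 1 is O(1)
A = n⁵ is O(n⁵)
C = n! is O(n!)

Therefore, the order from slowest to fastest is: B < A < C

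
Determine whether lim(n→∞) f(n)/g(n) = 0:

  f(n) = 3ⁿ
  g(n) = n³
False

f(n) = 3ⁿ is O(3ⁿ), and g(n) = n³ is O(n³).
Since O(3ⁿ) grows faster than or equal to O(n³), f(n) = o(g(n)) is false.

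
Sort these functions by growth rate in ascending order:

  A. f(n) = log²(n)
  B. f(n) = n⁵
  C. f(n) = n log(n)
A < C < B

Comparing growth rates:
A = log²(n) is O(log² n)
C = n log(n) is O(n log n)
B = n⁵ is O(n⁵)

Therefore, the order from slowest to fastest is: A < C < B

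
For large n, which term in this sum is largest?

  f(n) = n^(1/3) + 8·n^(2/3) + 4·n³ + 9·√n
4·n³

Looking at each term:
  - n^(1/3) is O(n^(1/3))
  - 8·n^(2/3) is O(n^(2/3))
  - 4·n³ is O(n³)
  - 9·√n is O(√n)

The term 4·n³ (O(n³)) grows fastest and dominates all others.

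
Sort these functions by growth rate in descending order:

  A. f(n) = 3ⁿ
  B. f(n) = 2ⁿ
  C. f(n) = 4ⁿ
C > A > B

Comparing growth rates:
C = 4ⁿ is O(4ⁿ)
A = 3ⁿ is O(3ⁿ)
B = 2ⁿ is O(2ⁿ)

Therefore, the order from fastest to slowest is: C > A > B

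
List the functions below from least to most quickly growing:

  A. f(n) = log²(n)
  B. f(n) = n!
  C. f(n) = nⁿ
A < B < C

Comparing growth rates:
A = log²(n) is O(log² n)
B = n! is O(n!)
C = nⁿ is O(nⁿ)

Therefore, the order from slowest to fastest is: A < B < C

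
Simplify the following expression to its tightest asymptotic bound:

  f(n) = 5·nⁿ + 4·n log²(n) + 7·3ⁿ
Θ(nⁿ)

Order the terms by growth rate: 4·n log²(n) ≺ 7·3ⁿ ≺ 5·nⁿ.
The fastest-growing term 5·nⁿ dominates as n → ∞; dropping its constant factor gives Θ(nⁿ).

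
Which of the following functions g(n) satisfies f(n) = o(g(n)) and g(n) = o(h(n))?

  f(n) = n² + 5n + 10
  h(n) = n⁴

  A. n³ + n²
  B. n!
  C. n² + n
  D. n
A

We need g(n) with n² + 5n + 10 = o(g(n)) and g(n) = o(n⁴), i.e. O(n²) ≺ g ≺ O(n⁴).
Check each option:
  A. n³ + n² — O(n³) is strictly between O(n²) and O(n⁴) ✓
  B. n! — O(n!) does not grow strictly slower than h(n)
  C. n² + n — O(n²) does not grow strictly faster than f(n)
  D. n — O(n) does not grow strictly faster than f(n)

Only option A (n³ + n²) lies strictly between.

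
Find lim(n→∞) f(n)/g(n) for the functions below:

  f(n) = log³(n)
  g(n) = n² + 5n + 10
0

Since log³(n) (O(log³ n)) grows slower than n² + 5n + 10 (O(n²)),
the ratio f(n)/g(n) → 0 as n → ∞.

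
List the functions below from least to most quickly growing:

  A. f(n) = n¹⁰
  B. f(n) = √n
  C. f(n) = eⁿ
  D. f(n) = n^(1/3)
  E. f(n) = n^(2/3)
D < B < E < A < C

Comparing growth rates:
D = n^(1/3) is O(n^(1/3))
B = √n is O(√n)
E = n^(2/3) is O(n^(2/3))
A = n¹⁰ is O(n¹⁰)
C = eⁿ is O(eⁿ)

Therefore, the order from slowest to fastest is: D < B < E < A < C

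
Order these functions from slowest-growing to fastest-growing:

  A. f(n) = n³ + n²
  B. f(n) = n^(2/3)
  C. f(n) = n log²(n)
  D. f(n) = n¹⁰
B < C < A < D

Comparing growth rates:
B = n^(2/3) is O(n^(2/3))
C = n log²(n) is O(n log² n)
A = n³ + n² is O(n³)
D = n¹⁰ is O(n¹⁰)

Therefore, the order from slowest to fastest is: B < C < A < D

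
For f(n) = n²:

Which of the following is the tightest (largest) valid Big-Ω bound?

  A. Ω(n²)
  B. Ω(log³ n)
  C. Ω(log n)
A

f(n) = n² is Ω(n²).
All listed options are valid Big-Ω bounds (lower bounds),
but Ω(n²) is the tightest (largest valid bound).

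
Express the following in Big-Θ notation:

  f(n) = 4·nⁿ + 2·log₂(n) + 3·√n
Θ(nⁿ)

Order the terms by growth rate: 2·log₂(n) ≺ 3·√n ≺ 4·nⁿ.
The fastest-growing term 4·nⁿ dominates as n → ∞; dropping its constant factor gives Θ(nⁿ).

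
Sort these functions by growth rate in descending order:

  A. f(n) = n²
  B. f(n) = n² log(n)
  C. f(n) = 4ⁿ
C > B > A

Comparing growth rates:
C = 4ⁿ is O(4ⁿ)
B = n² log(n) is O(n² log n)
A = n² is O(n²)

Therefore, the order from fastest to slowest is: C > B > A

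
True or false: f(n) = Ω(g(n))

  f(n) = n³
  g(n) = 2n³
True

f(n) = n³ and g(n) = 2n³ are both O(n³).
Big-Ω permits equal growth rates (f ≥ c·g for some c > 0), so f(n) = Ω(g(n)) is true.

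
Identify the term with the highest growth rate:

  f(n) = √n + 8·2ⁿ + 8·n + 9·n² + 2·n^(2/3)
8·2ⁿ

Looking at each term:
  - √n is O(√n)
  - 8·2ⁿ is O(2ⁿ)
  - 8·n is O(n)
  - 9·n² is O(n²)
  - 2·n^(2/3) is O(n^(2/3))

The term 8·2ⁿ (O(2ⁿ)) grows fastest and dominates all others.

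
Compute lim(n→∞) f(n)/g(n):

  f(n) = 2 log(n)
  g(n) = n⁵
0

Since 2 log(n) (O(log n)) grows slower than n⁵ (O(n⁵)),
the ratio f(n)/g(n) → 0 as n → ∞.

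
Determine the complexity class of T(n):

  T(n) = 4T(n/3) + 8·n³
Θ(n³)

Master Theorem: a = 4, b = 3, f(n) = 8·n³.
Compute the critical exponent d = log₃(4) = 1.262.
Compare f(n) = Θ(n³) against n^d:
  k = 3 > d = 1.262, so f(n) = Ω(n^(d+ε)) — Case 3.
  Regularity: a·(n/b)^3/n^3 = a/b^3 = 4/27 < 1 ✓.
  The top-level work dominates: T(n) = Θ(f(n)) = Θ(n³).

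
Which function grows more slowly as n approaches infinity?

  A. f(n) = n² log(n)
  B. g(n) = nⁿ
A

f(n) = n² log(n) is O(n² log n), while g(n) = nⁿ is O(nⁿ).
Since O(n² log n) grows slower than O(nⁿ), f(n) is dominated.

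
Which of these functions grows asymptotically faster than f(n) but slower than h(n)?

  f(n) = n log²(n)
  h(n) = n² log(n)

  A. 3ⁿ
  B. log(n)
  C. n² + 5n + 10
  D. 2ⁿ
C

We need g(n) with n log²(n) = o(g(n)) and g(n) = o(n² log(n)), i.e. O(n log² n) ≺ g ≺ O(n² log n).
Check each option:
  A. 3ⁿ — O(3ⁿ) does not grow strictly slower than h(n)
  B. log(n) — O(log n) does not grow strictly faster than f(n)
  C. n² + 5n + 10 — O(n²) is strictly between O(n log² n) and O(n² log n) ✓
  D. 2ⁿ — O(2ⁿ) does not grow strictly slower than h(n)

Only option C (n² + 5n + 10) lies strictly between.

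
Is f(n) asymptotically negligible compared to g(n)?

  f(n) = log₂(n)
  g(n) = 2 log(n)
False

f(n) = log₂(n) is O(log n), and g(n) = 2 log(n) is O(log n).
Since they have the same growth rate, f(n) = o(g(n)) is false.
(f = o(g) requires f to grow strictly slower, not equal.)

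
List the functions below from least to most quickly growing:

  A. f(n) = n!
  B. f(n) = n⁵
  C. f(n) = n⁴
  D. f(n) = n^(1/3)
D < C < B < A

Comparing growth rates:
D = n^(1/3) is O(n^(1/3))
C = n⁴ is O(n⁴)
B = n⁵ is O(n⁵)
A = n! is O(n!)

Therefore, the order from slowest to fastest is: D < C < B < A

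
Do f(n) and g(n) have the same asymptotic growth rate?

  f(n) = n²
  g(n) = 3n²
True

f(n) = n² and g(n) = 3n² are both O(n²).
Since they have the same asymptotic growth rate, f(n) = Θ(g(n)) is true.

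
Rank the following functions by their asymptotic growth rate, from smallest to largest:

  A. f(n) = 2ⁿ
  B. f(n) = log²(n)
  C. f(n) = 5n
B < C < A

Comparing growth rates:
B = log²(n) is O(log² n)
C = 5n is O(n)
A = 2ⁿ is O(2ⁿ)

Therefore, the order from slowest to fastest is: B < C < A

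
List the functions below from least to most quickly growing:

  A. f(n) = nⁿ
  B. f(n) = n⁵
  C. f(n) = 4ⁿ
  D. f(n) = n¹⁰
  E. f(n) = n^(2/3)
E < B < D < C < A

Comparing growth rates:
E = n^(2/3) is O(n^(2/3))
B = n⁵ is O(n⁵)
D = n¹⁰ is O(n¹⁰)
C = 4ⁿ is O(4ⁿ)
A = nⁿ is O(nⁿ)

Therefore, the order from slowest to fastest is: E < B < D < C < A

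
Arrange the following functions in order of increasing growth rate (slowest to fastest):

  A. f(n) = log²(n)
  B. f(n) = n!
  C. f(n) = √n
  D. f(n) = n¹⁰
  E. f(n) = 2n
A < C < E < D < B

Comparing growth rates:
A = log²(n) is O(log² n)
C = √n is O(√n)
E = 2n is O(n)
D = n¹⁰ is O(n¹⁰)
B = n! is O(n!)

Therefore, the order from slowest to fastest is: A < C < E < D < B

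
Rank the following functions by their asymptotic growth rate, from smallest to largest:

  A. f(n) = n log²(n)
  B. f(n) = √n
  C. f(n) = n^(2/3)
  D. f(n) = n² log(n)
B < C < A < D

Comparing growth rates:
B = √n is O(√n)
C = n^(2/3) is O(n^(2/3))
A = n log²(n) is O(n log² n)
D = n² log(n) is O(n² log n)

Therefore, the order from slowest to fastest is: B < C < A < D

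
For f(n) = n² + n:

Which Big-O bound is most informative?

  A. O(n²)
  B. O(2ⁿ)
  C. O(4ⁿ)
A

f(n) = n² + n is O(n²).
All listed options are valid Big-O bounds (upper bounds),
but O(n²) is the tightest (smallest valid bound).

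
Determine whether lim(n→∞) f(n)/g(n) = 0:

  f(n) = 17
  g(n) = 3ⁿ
True

f(n) = 17 is O(1), and g(n) = 3ⁿ is O(3ⁿ).
Since O(1) grows strictly slower than O(3ⁿ), f(n) = o(g(n)) is true.
This means lim(n→∞) f(n)/g(n) = 0.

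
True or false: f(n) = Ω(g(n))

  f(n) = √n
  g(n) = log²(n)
True

f(n) = √n is O(√n), and g(n) = log²(n) is O(log² n).
Since O(√n) grows at least as fast as O(log² n), f(n) = Ω(g(n)) is true.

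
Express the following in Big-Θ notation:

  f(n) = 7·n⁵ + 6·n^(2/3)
Θ(n⁵)

Order the terms by growth rate: 6·n^(2/3) ≺ 7·n⁵.
The fastest-growing term 7·n⁵ dominates as n → ∞; dropping its constant factor gives Θ(n⁵).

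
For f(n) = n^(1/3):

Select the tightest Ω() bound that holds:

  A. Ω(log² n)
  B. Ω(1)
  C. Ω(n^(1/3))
C

f(n) = n^(1/3) is Ω(n^(1/3)).
All listed options are valid Big-Ω bounds (lower bounds),
but Ω(n^(1/3)) is the tightest (largest valid bound).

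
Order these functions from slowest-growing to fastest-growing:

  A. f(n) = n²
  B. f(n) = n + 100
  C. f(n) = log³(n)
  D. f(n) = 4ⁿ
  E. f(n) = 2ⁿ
C < B < A < E < D

Comparing growth rates:
C = log³(n) is O(log³ n)
B = n + 100 is O(n)
A = n² is O(n²)
E = 2ⁿ is O(2ⁿ)
D = 4ⁿ is O(4ⁿ)

Therefore, the order from slowest to fastest is: C < B < A < E < D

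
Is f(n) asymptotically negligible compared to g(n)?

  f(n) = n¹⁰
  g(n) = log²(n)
False

f(n) = n¹⁰ is O(n¹⁰), and g(n) = log²(n) is O(log² n).
Since O(n¹⁰) grows faster than or equal to O(log² n), f(n) = o(g(n)) is false.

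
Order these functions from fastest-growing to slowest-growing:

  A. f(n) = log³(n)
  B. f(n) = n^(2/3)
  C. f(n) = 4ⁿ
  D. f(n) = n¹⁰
C > D > B > A

Comparing growth rates:
C = 4ⁿ is O(4ⁿ)
D = n¹⁰ is O(n¹⁰)
B = n^(2/3) is O(n^(2/3))
A = log³(n) is O(log³ n)

Therefore, the order from fastest to slowest is: C > D > B > A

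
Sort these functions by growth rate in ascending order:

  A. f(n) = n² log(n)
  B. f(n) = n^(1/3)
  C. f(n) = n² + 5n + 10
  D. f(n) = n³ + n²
B < C < A < D

Comparing growth rates:
B = n^(1/3) is O(n^(1/3))
C = n² + 5n + 10 is O(n²)
A = n² log(n) is O(n² log n)
D = n³ + n² is O(n³)

Therefore, the order from slowest to fastest is: B < C < A < D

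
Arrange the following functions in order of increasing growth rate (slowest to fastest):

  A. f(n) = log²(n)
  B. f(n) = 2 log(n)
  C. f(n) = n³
B < A < C

Comparing growth rates:
B = 2 log(n) is O(log n)
A = log²(n) is O(log² n)
C = n³ is O(n³)

Therefore, the order from slowest to fastest is: B < A < C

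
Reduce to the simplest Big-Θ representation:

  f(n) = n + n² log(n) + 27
Θ(n² log n)

Order the terms by growth rate: 27 ≺ n ≺ n² log(n).
The fastest-growing term n² log(n) dominates as n → ∞; dropping its constant factor gives Θ(n² log n).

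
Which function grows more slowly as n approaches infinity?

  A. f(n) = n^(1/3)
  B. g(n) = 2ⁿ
A

f(n) = n^(1/3) is O(n^(1/3)), while g(n) = 2ⁿ is O(2ⁿ).
Since O(n^(1/3)) grows slower than O(2ⁿ), f(n) is dominated.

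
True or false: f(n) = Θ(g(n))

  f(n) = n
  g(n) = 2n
True

f(n) = n and g(n) = 2n are both O(n).
Since they have the same asymptotic growth rate, f(n) = Θ(g(n)) is true.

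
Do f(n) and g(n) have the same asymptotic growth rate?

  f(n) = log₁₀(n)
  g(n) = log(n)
True

f(n) = log₁₀(n) and g(n) = log(n) are both O(log n).
Since they have the same asymptotic growth rate, f(n) = Θ(g(n)) is true.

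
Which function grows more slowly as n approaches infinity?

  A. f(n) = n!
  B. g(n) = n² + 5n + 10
B

f(n) = n! is O(n!), while g(n) = n² + 5n + 10 is O(n²).
Since O(n²) grows slower than O(n!), g(n) is dominated.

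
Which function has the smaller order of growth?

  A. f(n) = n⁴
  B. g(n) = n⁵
A

f(n) = n⁴ is O(n⁴), while g(n) = n⁵ is O(n⁵).
Since O(n⁴) grows slower than O(n⁵), f(n) is dominated.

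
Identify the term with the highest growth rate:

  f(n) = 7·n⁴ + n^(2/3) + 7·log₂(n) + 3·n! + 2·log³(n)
3·n!

Looking at each term:
  - 7·n⁴ is O(n⁴)
  - n^(2/3) is O(n^(2/3))
  - 7·log₂(n) is O(log n)
  - 3·n! is O(n!)
  - 2·log³(n) is O(log³ n)

The term 3·n! (O(n!)) grows fastest and dominates all others.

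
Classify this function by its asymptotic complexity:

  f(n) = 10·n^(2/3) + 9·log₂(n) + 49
O(n^(2/3))

The dominant term in 10·n^(2/3) + 9·log₂(n) + 49 is 10·n^(2/3), which is Θ(n^(2/3)).
Lower-order terms (9·log₂(n), 49) are asymptotically negligible.
Constants are absorbed, so the tightest bound is O(n^(2/3)).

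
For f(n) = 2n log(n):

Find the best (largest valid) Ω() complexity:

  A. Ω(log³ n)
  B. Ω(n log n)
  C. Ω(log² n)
B

f(n) = 2n log(n) is Ω(n log n).
All listed options are valid Big-Ω bounds (lower bounds),
but Ω(n log n) is the tightest (largest valid bound).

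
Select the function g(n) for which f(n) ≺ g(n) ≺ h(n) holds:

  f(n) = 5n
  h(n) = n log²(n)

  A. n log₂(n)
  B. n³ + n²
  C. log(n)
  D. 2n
A

We need g(n) with 5n = o(g(n)) and g(n) = o(n log²(n)), i.e. O(n) ≺ g ≺ O(n log² n).
Check each option:
  A. n log₂(n) — O(n log n) is strictly between O(n) and O(n log² n) ✓
  B. n³ + n² — O(n³) does not grow strictly slower than h(n)
  C. log(n) — O(log n) does not grow strictly faster than f(n)
  D. 2n — O(n) does not grow strictly faster than f(n)

Only option A (n log₂(n)) lies strictly between.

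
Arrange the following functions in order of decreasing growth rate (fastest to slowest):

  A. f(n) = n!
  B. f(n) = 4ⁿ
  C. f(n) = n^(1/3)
A > B > C

Comparing growth rates:
A = n! is O(n!)
B = 4ⁿ is O(4ⁿ)
C = n^(1/3) is O(n^(1/3))

Therefore, the order from fastest to slowest is: A > B > C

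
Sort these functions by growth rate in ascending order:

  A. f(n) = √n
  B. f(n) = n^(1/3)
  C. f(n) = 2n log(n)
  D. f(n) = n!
B < A < C < D

Comparing growth rates:
B = n^(1/3) is O(n^(1/3))
A = √n is O(√n)
C = 2n log(n) is O(n log n)
D = n! is O(n!)

Therefore, the order from slowest to fastest is: B < A < C < D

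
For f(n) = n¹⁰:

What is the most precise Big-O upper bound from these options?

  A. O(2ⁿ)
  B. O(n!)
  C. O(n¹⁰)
C

f(n) = n¹⁰ is O(n¹⁰).
All listed options are valid Big-O bounds (upper bounds),
but O(n¹⁰) is the tightest (smallest valid bound).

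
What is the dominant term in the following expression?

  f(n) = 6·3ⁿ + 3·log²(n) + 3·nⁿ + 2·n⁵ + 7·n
3·nⁿ

Looking at each term:
  - 6·3ⁿ is O(3ⁿ)
  - 3·log²(n) is O(log² n)
  - 3·nⁿ is O(nⁿ)
  - 2·n⁵ is O(n⁵)
  - 7·n is O(n)

The term 3·nⁿ (O(nⁿ)) grows fastest and dominates all others.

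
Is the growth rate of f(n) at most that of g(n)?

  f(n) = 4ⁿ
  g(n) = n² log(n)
False

f(n) = 4ⁿ is O(4ⁿ), and g(n) = n² log(n) is O(n² log n).
Since O(4ⁿ) grows faster than O(n² log n), f(n) = O(g(n)) is false.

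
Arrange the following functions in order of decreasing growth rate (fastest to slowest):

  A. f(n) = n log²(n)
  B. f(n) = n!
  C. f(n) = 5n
B > A > C

Comparing growth rates:
B = n! is O(n!)
A = n log²(n) is O(n log² n)
C = 5n is O(n)

Therefore, the order from fastest to slowest is: B > A > C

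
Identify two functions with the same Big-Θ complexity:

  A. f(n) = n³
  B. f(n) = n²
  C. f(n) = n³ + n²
A and C

Examining each function:
  A. n³ is O(n³)
  B. n² is O(n²)
  C. n³ + n² is O(n³)

Functions A and C both have the same complexity class.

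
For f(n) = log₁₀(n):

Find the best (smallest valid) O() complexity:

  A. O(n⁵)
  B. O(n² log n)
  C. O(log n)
C

f(n) = log₁₀(n) is O(log n).
All listed options are valid Big-O bounds (upper bounds),
but O(log n) is the tightest (smallest valid bound).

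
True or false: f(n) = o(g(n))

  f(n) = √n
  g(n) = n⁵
True

f(n) = √n is O(√n), and g(n) = n⁵ is O(n⁵).
Since O(√n) grows strictly slower than O(n⁵), f(n) = o(g(n)) is true.
This means lim(n→∞) f(n)/g(n) = 0.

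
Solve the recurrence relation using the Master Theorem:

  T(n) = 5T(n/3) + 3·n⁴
Θ(n⁴)

Master Theorem: a = 5, b = 3, f(n) = 3·n⁴.
Compute the critical exponent d = log₃(5) = 1.465.
Compare f(n) = Θ(n⁴) against n^d:
  k = 4 > d = 1.465, so f(n) = Ω(n^(d+ε)) — Case 3.
  Regularity: a·(n/b)^4/n^4 = a/b^4 = 5/81 < 1 ✓.
  The top-level work dominates: T(n) = Θ(f(n)) = Θ(n⁴).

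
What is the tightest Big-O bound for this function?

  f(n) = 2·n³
O(n³)

The dominant term in 2·n³ is 2·n³, which is Θ(n³).
Constants are absorbed, so the tightest bound is O(n³).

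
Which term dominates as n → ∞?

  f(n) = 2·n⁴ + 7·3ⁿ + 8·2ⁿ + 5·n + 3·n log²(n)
7·3ⁿ

Looking at each term:
  - 2·n⁴ is O(n⁴)
  - 7·3ⁿ is O(3ⁿ)
  - 8·2ⁿ is O(2ⁿ)
  - 5·n is O(n)
  - 3·n log²(n) is O(n log² n)

The term 7·3ⁿ (O(3ⁿ)) grows fastest and dominates all others.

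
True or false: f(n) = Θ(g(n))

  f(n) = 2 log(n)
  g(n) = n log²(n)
False

f(n) = 2 log(n) is O(log n), and g(n) = n log²(n) is O(n log² n).
Since they have different growth rates, f(n) = Θ(g(n)) is false.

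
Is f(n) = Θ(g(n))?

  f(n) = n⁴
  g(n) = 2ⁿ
False

f(n) = n⁴ is O(n⁴), and g(n) = 2ⁿ is O(2ⁿ).
Since they have different growth rates, f(n) = Θ(g(n)) is false.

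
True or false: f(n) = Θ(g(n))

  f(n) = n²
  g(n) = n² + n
True

f(n) = n² and g(n) = n² + n are both O(n²).
Since they have the same asymptotic growth rate, f(n) = Θ(g(n)) is true.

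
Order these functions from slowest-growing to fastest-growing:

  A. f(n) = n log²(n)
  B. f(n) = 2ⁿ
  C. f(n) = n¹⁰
A < C < B

Comparing growth rates:
A = n log²(n) is O(n log² n)
C = n¹⁰ is O(n¹⁰)
B = 2ⁿ is O(2ⁿ)

Therefore, the order from slowest to fastest is: A < C < B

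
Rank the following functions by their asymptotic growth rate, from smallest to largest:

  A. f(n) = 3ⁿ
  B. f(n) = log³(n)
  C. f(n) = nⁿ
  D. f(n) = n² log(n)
B < D < A < C

Comparing growth rates:
B = log³(n) is O(log³ n)
D = n² log(n) is O(n² log n)
A = 3ⁿ is O(3ⁿ)
C = nⁿ is O(nⁿ)

Therefore, the order from slowest to fastest is: B < D < A < C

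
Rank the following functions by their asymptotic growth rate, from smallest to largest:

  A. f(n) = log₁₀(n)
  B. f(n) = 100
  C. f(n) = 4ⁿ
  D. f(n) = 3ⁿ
B < A < D < C

Comparing growth rates:
B = 100 is O(1)
A = log₁₀(n) is O(log n)
D = 3ⁿ is O(3ⁿ)
C = 4ⁿ is O(4ⁿ)

Therefore, the order from slowest to fastest is: B < A < D < C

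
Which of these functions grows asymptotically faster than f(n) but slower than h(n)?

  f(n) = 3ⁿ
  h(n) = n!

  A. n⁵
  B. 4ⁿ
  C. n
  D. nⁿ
B

We need g(n) with 3ⁿ = o(g(n)) and g(n) = o(n!), i.e. O(3ⁿ) ≺ g ≺ O(n!).
Check each option:
  A. n⁵ — O(n⁵) does not grow strictly faster than f(n)
  B. 4ⁿ — O(4ⁿ) is strictly between O(3ⁿ) and O(n!) ✓
  C. n — O(n) does not grow strictly faster than f(n)
  D. nⁿ — O(nⁿ) does not grow strictly slower than h(n)

Only option B (4ⁿ) lies strictly between.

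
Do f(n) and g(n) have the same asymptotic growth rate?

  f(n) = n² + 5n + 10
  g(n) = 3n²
True

f(n) = n² + 5n + 10 and g(n) = 3n² are both O(n²).
Since they have the same asymptotic growth rate, f(n) = Θ(g(n)) is true.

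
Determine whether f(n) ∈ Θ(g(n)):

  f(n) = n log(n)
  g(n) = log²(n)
False

f(n) = n log(n) is O(n log n), and g(n) = log²(n) is O(log² n).
Since they have different growth rates, f(n) = Θ(g(n)) is false.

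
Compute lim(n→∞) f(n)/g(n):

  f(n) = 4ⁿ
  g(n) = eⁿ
∞

Since 4ⁿ (O(4ⁿ)) grows faster than eⁿ (O(eⁿ)),
the ratio f(n)/g(n) → ∞ as n → ∞.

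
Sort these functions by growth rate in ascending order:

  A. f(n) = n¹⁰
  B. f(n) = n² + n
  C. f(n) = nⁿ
B < A < C

Comparing growth rates:
B = n² + n is O(n²)
A = n¹⁰ is O(n¹⁰)
C = nⁿ is O(nⁿ)

Therefore, the order from slowest to fastest is: B < A < C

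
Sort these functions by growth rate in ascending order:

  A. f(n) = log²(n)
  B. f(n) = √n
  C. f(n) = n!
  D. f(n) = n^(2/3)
A < B < D < C

Comparing growth rates:
A = log²(n) is O(log² n)
B = √n is O(√n)
D = n^(2/3) is O(n^(2/3))
C = n! is O(n!)

Therefore, the order from slowest to fastest is: A < B < D < C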